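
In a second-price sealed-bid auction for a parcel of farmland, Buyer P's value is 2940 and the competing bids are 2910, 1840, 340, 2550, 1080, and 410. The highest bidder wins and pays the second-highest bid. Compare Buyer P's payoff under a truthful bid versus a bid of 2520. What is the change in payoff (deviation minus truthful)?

Payoff change: -30.

The highest competing bid is 2910.
Bidding truthfully at 2940: Buyer P has the top bid, wins, and pays the second-highest bid 2910. Payoff = 2940 − 2910 = 30.
Bidding 2520: the top bid is 2910 (a rival), so Buyer P loses. Payoff = 0.
Change = 0 − 30 = -30.
Deviating from a truthful bid can only lose payoff in a second-price auction — never gain.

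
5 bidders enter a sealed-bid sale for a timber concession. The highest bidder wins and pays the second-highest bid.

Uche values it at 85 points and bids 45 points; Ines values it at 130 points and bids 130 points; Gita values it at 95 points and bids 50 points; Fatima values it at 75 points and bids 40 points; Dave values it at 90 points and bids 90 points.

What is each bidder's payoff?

Payoffs: Uche 0 points, Ines 40 points, Gita 0 points, Fatima 0 points, Dave 0 points.

Ranking the bids: Ines 130 points, then Dave 90 points, then Gita 50 points, then Uche 45 points, then Fatima 40 points.
Ines has the top bid and wins; the price is the second-highest bid, 90 points.
Ines's payoff = 130 points − 90 points = 40 points. All other bidders lose, so their payoff is 0.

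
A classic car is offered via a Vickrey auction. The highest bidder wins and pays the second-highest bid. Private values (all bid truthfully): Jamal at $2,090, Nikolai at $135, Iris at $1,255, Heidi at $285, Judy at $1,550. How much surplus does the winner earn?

Winner's surplus: $540.

Sorted high to low: Jamal $2,090; Judy $1,550; Iris $1,255; Heidi $285; Nikolai $135.
Jamal wins with the top bid and pays the second-highest, $1,550.
Surplus = $2,090 − $1,550 = $540.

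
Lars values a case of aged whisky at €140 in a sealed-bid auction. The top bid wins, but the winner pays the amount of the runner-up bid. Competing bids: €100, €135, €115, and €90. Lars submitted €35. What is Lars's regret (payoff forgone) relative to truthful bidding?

The highest competing bid is €135.
Bidding truthfully at €140: Lars has the top bid, wins, and pays the second-highest bid €135. Payoff = €140 − €135 = €5.
Bidding €35: the top bid is €135 (a rival), so Lars loses. Payoff = €0.
Regret = truthful payoff − actual payoff = €5 − €0 = €5.

Payoff forgone: €5.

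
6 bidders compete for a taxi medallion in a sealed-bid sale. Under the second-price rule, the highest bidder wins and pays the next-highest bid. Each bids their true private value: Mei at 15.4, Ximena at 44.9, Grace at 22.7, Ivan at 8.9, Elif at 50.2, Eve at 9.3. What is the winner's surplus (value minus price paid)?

Bids in descending order: Elif 50.2; Ximena 44.9; Grace 22.7; Mei 15.4; Eve 9.3; Ivan 8.9.
Elif wins with the top bid and pays the second-highest, 44.9.
Surplus = 50.2 − 44.9 = 5.3.

Surplus = 5.3.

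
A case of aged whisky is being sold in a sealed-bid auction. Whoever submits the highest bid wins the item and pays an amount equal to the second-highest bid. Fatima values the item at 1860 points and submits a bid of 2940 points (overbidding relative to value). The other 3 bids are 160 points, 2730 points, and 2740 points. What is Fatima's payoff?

Fatima's payoff: -880 points.

Highest competing bid: 2740 points.
Fatima's bid 2940 points is the highest overall, so Fatima wins and pays the second-highest bid, 2740 points.
Payoff = value − price = 1860 points − 2740 points = -880 points.
Overbidding won the item at a price above value — truthful bidding would have avoided this loss.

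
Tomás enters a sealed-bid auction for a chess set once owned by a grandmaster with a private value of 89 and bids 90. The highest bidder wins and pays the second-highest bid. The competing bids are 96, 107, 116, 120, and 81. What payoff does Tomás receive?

Tomás's payoff: 0.

Highest competing bid: 120.
Tomás's bid 90 is not the highest, so Tomás loses, pays nothing, and earns zero payoff.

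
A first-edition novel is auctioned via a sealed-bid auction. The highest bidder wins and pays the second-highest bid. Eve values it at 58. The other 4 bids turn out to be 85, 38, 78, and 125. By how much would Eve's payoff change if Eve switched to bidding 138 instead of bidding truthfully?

The highest competing bid is 125.
Bidding truthfully at 58: the top bid is 125 (a rival), so Eve loses. Payoff = 0.
Bidding 138: Eve has the top bid, wins, and pays the second-highest bid 125. Payoff = 58 − 125 = -67.
Change = -67 − 0 = -67.
Deviating from a truthful bid can only lose payoff in a second-price auction — never gain.

-67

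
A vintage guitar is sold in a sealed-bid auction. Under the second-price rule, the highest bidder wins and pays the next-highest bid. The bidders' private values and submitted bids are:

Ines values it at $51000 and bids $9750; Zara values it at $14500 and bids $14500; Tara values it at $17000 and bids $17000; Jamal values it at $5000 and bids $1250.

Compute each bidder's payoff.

Payoffs: Ines $0, Zara $0, Tara $2500, Jamal $0.

Ranking the bids: Tara $17000, then Zara $14500, then Ines $9750, then Jamal $1250.
Tara has the top bid and wins; the price is the second-highest bid, $14500.
Tara's payoff = $17000 − $14500 = $2500. All other bidders lose, so their payoff is 0.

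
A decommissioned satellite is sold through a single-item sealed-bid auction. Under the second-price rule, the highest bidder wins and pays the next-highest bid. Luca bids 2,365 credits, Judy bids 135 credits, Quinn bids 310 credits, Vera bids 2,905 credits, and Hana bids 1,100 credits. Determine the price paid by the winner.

Price paid: 2,365 credits.

Sorted high to low: Vera 2,905 credits > Luca 2,365 credits > Hana 1,100 credits > Quinn 310 credits > Judy 135 credits.
Vera has the highest bid, so Vera wins.
The second-highest bid is 2,365 credits, so that is what Vera pays.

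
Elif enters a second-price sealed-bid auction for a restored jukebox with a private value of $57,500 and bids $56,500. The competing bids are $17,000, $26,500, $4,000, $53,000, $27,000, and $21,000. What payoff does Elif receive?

Payoff = $4,500.

Highest competing bid: $53,000.
Elif's bid $56,500 is the highest overall, so Elif wins and pays the second-highest bid, $53,000.
Payoff = value − price = $57,500 − $53,000 = $4,500.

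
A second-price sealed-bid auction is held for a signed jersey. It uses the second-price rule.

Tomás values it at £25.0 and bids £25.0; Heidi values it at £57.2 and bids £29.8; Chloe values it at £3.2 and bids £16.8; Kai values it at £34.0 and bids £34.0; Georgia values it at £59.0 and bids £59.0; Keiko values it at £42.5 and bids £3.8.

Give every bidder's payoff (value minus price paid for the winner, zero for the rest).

Tomás £0.0, Heidi £0.0, Chloe £0.0, Kai £0.0, Georgia £25.0, Keiko £0.0.

Bids in descending order: Georgia £59.0, then Kai £34.0, then Heidi £29.8, then Tomás £25.0, then Chloe £16.8, then Keiko £3.8.
Georgia has the top bid and wins; the price is the second-highest bid, £34.0.
Georgia's payoff = £59.0 − £34.0 = £25.0. All other bidders lose, so their payoff is 0.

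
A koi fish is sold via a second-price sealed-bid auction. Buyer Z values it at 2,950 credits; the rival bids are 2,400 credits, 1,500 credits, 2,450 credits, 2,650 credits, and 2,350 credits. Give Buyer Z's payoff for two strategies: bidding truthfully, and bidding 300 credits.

The highest competing bid is 2,650 credits.
Bidding truthfully at 2,950 credits: Buyer Z has the top bid, wins, and pays the second-highest bid 2,650 credits. Payoff = 2,950 credits − 2,650 credits = 300 credits.
Bidding 300 credits: the top bid is 2,650 credits (a rival), so Buyer Z loses. Payoff = 0 credits.
Deviating from a truthful bid can only lose payoff in a second-price auction — never gain.

Truthful: 300 credits; alternative: 0 credits.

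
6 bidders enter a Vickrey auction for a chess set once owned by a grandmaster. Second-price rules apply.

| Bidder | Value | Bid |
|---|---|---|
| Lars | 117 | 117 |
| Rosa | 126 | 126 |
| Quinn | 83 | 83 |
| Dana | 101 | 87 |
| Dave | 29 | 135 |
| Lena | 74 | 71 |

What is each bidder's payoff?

Lars 0, Rosa 0, Quinn 0, Dana 0, Dave -97, Lena 0.

Bids in descending order: Dave 135, then Rosa 126, then Lars 117, then Dana 87, then Quinn 83, then Lena 71.
Dave has the top bid and wins; the price is the second-highest bid, 126.
Dave's payoff = 29 − 126 = -97. All other bidders lose, so their payoff is 0.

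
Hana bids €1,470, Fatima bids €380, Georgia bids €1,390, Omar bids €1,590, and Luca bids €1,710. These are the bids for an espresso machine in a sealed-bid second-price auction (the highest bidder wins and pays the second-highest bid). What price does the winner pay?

€1,590

Ordered from highest: Luca €1,710 > Omar €1,590 > Hana €1,470 > Georgia €1,390 > Fatima €380.
Luca is the highest bidder, so Luca wins.
Under the second-price rule, the price is the second-highest bid: €1,590.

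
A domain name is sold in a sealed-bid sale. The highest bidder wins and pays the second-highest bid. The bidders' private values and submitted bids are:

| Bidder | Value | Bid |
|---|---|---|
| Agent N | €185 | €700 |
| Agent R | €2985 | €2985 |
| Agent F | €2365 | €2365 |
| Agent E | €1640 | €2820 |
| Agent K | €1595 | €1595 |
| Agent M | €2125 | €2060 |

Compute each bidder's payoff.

Ranking the bids: Agent R €2985; Agent E €2820; Agent F €2365; Agent M €2060; Agent K €1595; Agent N €700.
Agent R has the top bid and wins; the price is the second-highest bid, €2820.
Agent R's payoff = €2985 − €2820 = €165. All other bidders lose, so their payoff is 0.

Agent N €0, Agent R €165, Agent F €0, Agent E €0, Agent K €0, Agent M €0.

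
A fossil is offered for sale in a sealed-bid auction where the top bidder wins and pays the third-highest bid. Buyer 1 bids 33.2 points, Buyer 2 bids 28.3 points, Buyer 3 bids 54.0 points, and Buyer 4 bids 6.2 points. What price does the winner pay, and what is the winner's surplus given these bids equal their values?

Bids in descending order: Buyer 3 54.0 points, then Buyer 1 33.2 points, then Buyer 2 28.3 points, then Buyer 4 6.2 points.
Buyer 3 is the highest bidder, so Buyer 3 wins.
Under the third-price rule, the price is the third-highest bid: 28.3 points.
Surplus = 54.0 points − 28.3 points = 25.7 points.

The winner pays 28.3 points for a surplus of 25.7 points.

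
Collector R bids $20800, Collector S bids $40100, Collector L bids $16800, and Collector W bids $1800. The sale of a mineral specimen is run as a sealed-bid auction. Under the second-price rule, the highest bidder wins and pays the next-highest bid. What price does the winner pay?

Ranking the bids: Collector S $40100, then Collector R $20800, then Collector L $16800, then Collector W $1800.
Collector S has the highest bid, so Collector S wins.
The second-highest bid is $20800, so that is what Collector S pays.

Price paid: $20800.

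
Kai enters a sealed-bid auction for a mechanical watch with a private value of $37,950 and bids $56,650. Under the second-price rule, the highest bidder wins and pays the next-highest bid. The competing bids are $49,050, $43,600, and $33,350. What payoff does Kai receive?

Highest competing bid: $49,050.
Kai's bid $56,650 is the highest overall, so Kai wins and pays the second-highest bid, $49,050.
Payoff = value − price = $37,950 − $49,050 = -$11,100.
Overbidding won the item at a price above value — truthful bidding would have avoided this loss.

Payoff = -$11,100.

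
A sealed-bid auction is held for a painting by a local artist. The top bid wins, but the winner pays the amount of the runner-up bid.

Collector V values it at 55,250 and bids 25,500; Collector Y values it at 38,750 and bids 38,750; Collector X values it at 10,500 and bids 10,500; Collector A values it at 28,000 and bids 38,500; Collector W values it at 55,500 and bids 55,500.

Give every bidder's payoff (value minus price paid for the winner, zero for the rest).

Collector V 0, Collector Y 0, Collector X 0, Collector A 0, Collector W 16,750.

Ranking the bids: Collector W 55,500; Collector Y 38,750; Collector A 38,500; Collector V 25,500; Collector X 10,500.
Collector W has the top bid and wins; the price is the second-highest bid, 38,750.
Collector W's payoff = 55,500 − 38,750 = 16,750. All other bidders lose, so their payoff is 0.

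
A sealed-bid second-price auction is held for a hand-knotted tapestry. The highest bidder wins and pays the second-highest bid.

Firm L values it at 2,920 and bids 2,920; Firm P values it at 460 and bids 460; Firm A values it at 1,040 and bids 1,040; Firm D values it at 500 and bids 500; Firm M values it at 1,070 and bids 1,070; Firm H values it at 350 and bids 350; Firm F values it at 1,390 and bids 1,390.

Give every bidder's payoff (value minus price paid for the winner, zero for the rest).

Payoffs: Firm L 1,530, Firm P 0, Firm A 0, Firm D 0, Firm M 0, Firm H 0, Firm F 0.

Ranking the bids: Firm L 2,920; Firm F 1,390; Firm M 1,070; Firm A 1,040; Firm D 500; Firm P 460; Firm H 350.
Firm L has the top bid and wins; the price is the second-highest bid, 1,390.
Firm L's payoff = 2,920 − 1,390 = 1,530. All other bidders lose, so their payoff is 0.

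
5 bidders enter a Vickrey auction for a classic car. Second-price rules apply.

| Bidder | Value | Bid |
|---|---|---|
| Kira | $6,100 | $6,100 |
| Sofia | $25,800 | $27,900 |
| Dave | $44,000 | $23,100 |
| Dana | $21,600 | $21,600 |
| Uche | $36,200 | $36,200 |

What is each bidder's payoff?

Bids in descending order: Uche $36,200; Sofia $27,900; Dave $23,100; Dana $21,600; Kira $6,100.
Uche has the top bid and wins; the price is the second-highest bid, $27,900.
Uche's payoff = $36,200 − $27,900 = $8,300. All other bidders lose, so their payoff is 0.

Kira $0, Sofia $0, Dave $0, Dana $0, Uche $8,300.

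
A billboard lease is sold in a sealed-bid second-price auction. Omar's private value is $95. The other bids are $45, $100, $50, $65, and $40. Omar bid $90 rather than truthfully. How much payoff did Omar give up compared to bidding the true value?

The highest competing bid is $100.
Bidding truthfully at $95: the top bid is $100 (a rival), so Omar loses. Payoff = $0.
Bidding $90: the top bid is $100 (a rival), so Omar loses. Payoff = $0.
Regret = truthful payoff − actual payoff = $0 − $0 = $0.

Regret: $0.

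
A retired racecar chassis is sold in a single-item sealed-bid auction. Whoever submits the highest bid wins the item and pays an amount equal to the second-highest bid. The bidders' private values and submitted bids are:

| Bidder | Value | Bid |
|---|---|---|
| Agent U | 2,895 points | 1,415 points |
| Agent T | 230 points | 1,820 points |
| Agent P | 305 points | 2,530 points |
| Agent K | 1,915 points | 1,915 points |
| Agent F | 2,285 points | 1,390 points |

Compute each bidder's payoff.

Ordered from highest: Agent P 2,530 points; Agent K 1,915 points; Agent T 1,820 points; Agent U 1,415 points; Agent F 1,390 points.
Agent P has the top bid and wins; the price is the second-highest bid, 1,915 points.
Agent P's payoff = 305 points − 1,915 points = -1,610 points. All other bidders lose, so their payoff is 0.

Agent U 0 points, Agent T 0 points, Agent P -1,610 points, Agent K 0 points, Agent F 0 points.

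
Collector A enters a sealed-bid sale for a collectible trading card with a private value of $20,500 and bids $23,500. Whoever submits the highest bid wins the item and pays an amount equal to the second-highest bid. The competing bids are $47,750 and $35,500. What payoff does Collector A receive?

Highest competing bid: $47,750.
Collector A's bid $23,500 is not the highest, so Collector A loses, pays nothing, and earns zero payoff.

$0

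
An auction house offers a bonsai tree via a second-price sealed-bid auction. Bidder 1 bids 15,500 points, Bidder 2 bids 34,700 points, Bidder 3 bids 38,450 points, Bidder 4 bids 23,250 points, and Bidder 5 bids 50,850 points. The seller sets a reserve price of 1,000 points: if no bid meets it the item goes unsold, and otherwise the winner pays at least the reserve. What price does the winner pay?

Price paid: 38,450 points.

Sorted high to low: Bidder 5 50,850 points, then Bidder 3 38,450 points, then Bidder 2 34,700 points, then Bidder 4 23,250 points, then Bidder 1 15,500 points.
Bidder 5 has the highest bid, so Bidder 5 wins.
The second-highest bid is 38,450 points, which exceeds the reserve, so that sets the price.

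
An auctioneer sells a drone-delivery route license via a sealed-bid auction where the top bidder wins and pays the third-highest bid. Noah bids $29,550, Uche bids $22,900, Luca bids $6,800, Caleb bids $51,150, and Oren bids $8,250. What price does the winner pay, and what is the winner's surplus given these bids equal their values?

Ranking the bids: Caleb $51,150; Noah $29,550; Uche $22,900; Oren $8,250; Luca $6,800.
Caleb is the highest bidder, so Caleb wins.
Under the third-price rule, the price is the third-highest bid: $22,900.
Surplus = $51,150 − $22,900 = $28,250.

The winner pays $22,900 for a surplus of $28,250.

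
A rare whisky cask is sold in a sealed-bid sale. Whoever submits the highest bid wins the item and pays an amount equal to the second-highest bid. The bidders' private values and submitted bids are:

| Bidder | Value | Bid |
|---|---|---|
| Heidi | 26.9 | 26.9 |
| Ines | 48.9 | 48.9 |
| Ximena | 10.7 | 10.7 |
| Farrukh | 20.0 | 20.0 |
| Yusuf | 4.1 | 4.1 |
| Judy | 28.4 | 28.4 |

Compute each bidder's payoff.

Ranking the bids: Ines 48.9; Judy 28.4; Heidi 26.9; Farrukh 20.0; Ximena 10.7; Yusuf 4.1.
Ines has the top bid and wins; the price is the second-highest bid, 28.4.
Ines's payoff = 48.9 − 28.4 = 20.5. All other bidders lose, so their payoff is 0.

Payoffs: Heidi 0.0, Ines 20.5, Ximena 0.0, Farrukh 0.0, Yusuf 0.0, Judy 0.0.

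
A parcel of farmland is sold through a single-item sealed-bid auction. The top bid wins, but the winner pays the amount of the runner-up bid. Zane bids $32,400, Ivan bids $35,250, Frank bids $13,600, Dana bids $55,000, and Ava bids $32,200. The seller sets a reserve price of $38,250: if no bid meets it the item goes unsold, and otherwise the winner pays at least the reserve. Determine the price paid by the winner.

Price paid: $38,250.

Sorted high to low: Dana $55,000; Ivan $35,250; Zane $32,400; Ava $32,200; Frank $13,600.
Dana has the highest bid, so Dana wins.
The second-highest bid is $35,250, but the reserve $38,250 is higher, so the price is the reserve.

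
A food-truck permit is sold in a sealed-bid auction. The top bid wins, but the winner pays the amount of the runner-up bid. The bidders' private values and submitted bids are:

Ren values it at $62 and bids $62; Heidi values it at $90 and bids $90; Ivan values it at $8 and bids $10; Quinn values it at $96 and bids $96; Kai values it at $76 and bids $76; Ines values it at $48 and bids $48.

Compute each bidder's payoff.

Payoffs: Ren $0, Heidi $0, Ivan $0, Quinn $6, Kai $0, Ines $0.

Sorted high to low: Quinn $96 > Heidi $90 > Kai $76 > Ren $62 > Ines $48 > Ivan $10.
Quinn has the top bid and wins; the price is the second-highest bid, $90.
Quinn's payoff = $96 − $90 = $6. All other bidders lose, so their payoff is 0.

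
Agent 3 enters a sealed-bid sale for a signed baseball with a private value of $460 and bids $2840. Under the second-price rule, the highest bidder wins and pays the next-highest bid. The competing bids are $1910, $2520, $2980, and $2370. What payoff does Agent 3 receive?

$0

Highest competing bid: $2980.
Agent 3's bid $2840 is not the highest, so Agent 3 loses, pays nothing, and earns zero payoff.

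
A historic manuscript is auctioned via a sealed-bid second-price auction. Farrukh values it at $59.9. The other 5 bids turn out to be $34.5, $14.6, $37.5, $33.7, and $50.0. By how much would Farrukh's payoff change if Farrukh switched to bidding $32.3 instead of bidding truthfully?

The highest competing bid is $50.0.
Bidding truthfully at $59.9: Farrukh has the top bid, wins, and pays the second-highest bid $50.0. Payoff = $59.9 − $50.0 = $9.9.
Bidding $32.3: the top bid is $50.0 (a rival), so Farrukh loses. Payoff = $0.0.
Change = $0.0 − $9.9 = -$9.9.

Change in payoff: -$9.9.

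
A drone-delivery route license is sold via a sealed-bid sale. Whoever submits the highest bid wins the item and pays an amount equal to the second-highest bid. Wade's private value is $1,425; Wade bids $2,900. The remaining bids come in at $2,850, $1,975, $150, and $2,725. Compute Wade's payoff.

Highest competing bid: $2,850.
Wade's bid $2,900 is the highest overall, so Wade wins and pays the second-highest bid, $2,850.
Payoff = value − price = $1,425 − $2,850 = -$1,425.
Overbidding won the item at a price above value — truthful bidding would have avoided this loss.

Payoff = -$1,425.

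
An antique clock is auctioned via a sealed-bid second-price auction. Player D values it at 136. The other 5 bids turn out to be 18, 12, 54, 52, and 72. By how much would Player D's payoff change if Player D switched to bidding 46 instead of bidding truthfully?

The highest competing bid is 72.
Bidding truthfully at 136: Player D has the top bid, wins, and pays the second-highest bid 72. Payoff = 136 − 72 = 64.
Bidding 46: the top bid is 72 (a rival), so Player D loses. Payoff = 0.
Change = 0 − 64 = -64.
Deviating from a truthful bid can only lose payoff in a second-price auction — never gain.

Payoff change: -64.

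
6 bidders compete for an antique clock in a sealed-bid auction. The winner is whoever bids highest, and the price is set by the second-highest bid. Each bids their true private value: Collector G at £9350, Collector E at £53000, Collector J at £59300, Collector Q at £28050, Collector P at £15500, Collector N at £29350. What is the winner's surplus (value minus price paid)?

£6300

Ranking the bids: Collector J £59300 > Collector E £53000 > Collector N £29350 > Collector Q £28050 > Collector P £15500 > Collector G £9350.
Collector J wins with the top bid and pays the second-highest, £53000.
Surplus = £59300 − £53000 = £6300.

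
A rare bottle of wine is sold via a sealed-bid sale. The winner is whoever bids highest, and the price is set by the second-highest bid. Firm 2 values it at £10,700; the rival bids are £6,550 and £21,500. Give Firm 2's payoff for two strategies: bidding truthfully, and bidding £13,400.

(a) £0  (b) £0

The highest competing bid is £21,500.
Bidding truthfully at £10,700: the top bid is £21,500 (a rival), so Firm 2 loses. Payoff = £0.
Bidding £13,400: the top bid is £21,500 (a rival), so Firm 2 loses. Payoff = £0.
The bid only affects whether you win, not the price — here both bids land on the same side of the top rival bid, so the deviation is payoff-neutral.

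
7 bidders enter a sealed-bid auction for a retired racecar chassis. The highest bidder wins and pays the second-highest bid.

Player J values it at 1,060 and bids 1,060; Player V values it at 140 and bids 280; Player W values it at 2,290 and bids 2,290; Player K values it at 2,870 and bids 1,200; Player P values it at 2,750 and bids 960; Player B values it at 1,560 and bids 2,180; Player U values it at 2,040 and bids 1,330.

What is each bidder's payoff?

Payoffs: Player J 0, Player V 0, Player W 110, Player K 0, Player P 0, Player B 0, Player U 0.

Bids in descending order: Player W 2,290; Player B 2,180; Player U 1,330; Player K 1,200; Player J 1,060; Player P 960; Player V 280.
Player W has the top bid and wins; the price is the second-highest bid, 2,180.
Player W's payoff = 2,290 − 2,180 = 110. All other bidders lose, so their payoff is 0.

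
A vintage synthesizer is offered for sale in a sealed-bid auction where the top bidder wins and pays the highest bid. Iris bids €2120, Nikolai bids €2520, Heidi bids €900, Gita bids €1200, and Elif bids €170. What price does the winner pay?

Sorted high to low: Nikolai €2520; Iris €2120; Gita €1200; Heidi €900; Elif €170.
Nikolai is the highest bidder, so Nikolai wins.
Under the first-price rule, the price is the highest bid: €2520.

The winner pays €2520.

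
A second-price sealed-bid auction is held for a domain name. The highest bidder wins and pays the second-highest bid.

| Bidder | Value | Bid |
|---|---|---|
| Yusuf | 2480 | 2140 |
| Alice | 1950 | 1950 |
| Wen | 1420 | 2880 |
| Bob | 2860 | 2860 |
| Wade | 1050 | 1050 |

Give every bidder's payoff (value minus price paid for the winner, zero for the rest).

Yusuf 0, Alice 0, Wen -1440, Bob 0, Wade 0.

Sorted high to low: Wen 2880 > Bob 2860 > Yusuf 2140 > Alice 1950 > Wade 1050.
Wen has the top bid and wins; the price is the second-highest bid, 2860.
Wen's payoff = 1420 − 2860 = -1440. All other bidders lose, so their payoff is 0.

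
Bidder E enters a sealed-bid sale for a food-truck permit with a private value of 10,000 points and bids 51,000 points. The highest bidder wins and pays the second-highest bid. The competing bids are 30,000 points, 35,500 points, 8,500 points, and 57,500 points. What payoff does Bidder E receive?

Highest competing bid: 57,500 points.
Bidder E's bid 51,000 points is not the highest, so Bidder E loses, pays nothing, and earns zero payoff.

Bidder E's payoff: 0 points.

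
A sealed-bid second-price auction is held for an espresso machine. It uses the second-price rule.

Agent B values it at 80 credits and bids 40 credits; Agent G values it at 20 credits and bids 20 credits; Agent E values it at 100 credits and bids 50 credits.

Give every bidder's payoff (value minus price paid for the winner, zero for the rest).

Ranking the bids: Agent E 50 credits; Agent B 40 credits; Agent G 20 credits.
Agent E has the top bid and wins; the price is the second-highest bid, 40 credits.
Agent E's payoff = 100 credits − 40 credits = 60 credits. All other bidders lose, so their payoff is 0.

Payoffs: Agent B 0 credits, Agent G 0 credits, Agent E 60 credits.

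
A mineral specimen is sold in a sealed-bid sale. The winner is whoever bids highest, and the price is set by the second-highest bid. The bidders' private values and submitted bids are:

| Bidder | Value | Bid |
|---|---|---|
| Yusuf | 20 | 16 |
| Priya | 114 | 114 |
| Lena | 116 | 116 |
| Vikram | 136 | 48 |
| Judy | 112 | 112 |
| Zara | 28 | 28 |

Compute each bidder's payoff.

Ordered from highest: Lena 116; Priya 114; Judy 112; Vikram 48; Zara 28; Yusuf 16.
Lena has the top bid and wins; the price is the second-highest bid, 114.
Lena's payoff = 116 − 114 = 2. All other bidders lose, so their payoff is 0.

Payoffs: Yusuf 0, Priya 0, Lena 2, Vikram 0, Judy 0, Zara 0.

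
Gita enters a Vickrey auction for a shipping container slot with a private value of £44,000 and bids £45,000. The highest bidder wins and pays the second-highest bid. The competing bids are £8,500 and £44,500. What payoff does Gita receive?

Highest competing bid: £44,500.
Gita's bid £45,000 is the highest overall, so Gita wins and pays the second-highest bid, £44,500.
Payoff = value − price = £44,000 − £44,500 = -£500.
Overbidding won the item at a price above value — truthful bidding would have avoided this loss.

Gita's payoff: -£500.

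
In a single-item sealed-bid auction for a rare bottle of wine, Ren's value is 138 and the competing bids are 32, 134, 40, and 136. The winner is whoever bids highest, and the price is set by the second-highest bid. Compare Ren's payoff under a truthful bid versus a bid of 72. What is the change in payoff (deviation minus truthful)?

Change in payoff: -2.

The highest competing bid is 136.
Bidding truthfully at 138: Ren has the top bid, wins, and pays the second-highest bid 136. Payoff = 138 − 136 = 2.
Bidding 72: the top bid is 136 (a rival), so Ren loses. Payoff = 0.
Change = 0 − 2 = -2.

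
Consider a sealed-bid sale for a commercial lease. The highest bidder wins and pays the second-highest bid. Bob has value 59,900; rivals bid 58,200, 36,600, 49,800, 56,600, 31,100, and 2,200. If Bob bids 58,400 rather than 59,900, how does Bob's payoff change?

0

The highest competing bid is 58,200.
Bidding truthfully at 59,900: Bob has the top bid, wins, and pays the second-highest bid 58,200. Payoff = 59,900 − 58,200 = 1,700.
Bidding 58,400: Bob has the top bid, wins, and pays the second-highest bid 58,200. Payoff = 59,900 − 58,200 = 1,700.
Change = 1,700 − 1,700 = 0.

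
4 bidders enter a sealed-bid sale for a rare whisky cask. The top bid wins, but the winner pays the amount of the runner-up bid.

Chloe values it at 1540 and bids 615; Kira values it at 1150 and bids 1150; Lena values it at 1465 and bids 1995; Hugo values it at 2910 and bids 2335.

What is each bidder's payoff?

Ordered from highest: Hugo 2335 > Lena 1995 > Kira 1150 > Chloe 615.
Hugo has the top bid and wins; the price is the second-highest bid, 1995.
Hugo's payoff = 2910 − 1995 = 915. All other bidders lose, so their payoff is 0.

Payoffs: Chloe 0, Kira 0, Lena 0, Hugo 915.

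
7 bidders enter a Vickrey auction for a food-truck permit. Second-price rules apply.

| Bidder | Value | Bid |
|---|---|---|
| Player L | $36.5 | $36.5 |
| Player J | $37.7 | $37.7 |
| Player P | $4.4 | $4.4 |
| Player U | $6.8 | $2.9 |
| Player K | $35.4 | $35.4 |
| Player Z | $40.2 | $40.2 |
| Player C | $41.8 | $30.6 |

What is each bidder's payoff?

Payoffs: Player L $0.0, Player J $0.0, Player P $0.0, Player U $0.0, Player K $0.0, Player Z $2.5, Player C $0.0.

Ranking the bids: Player Z $40.2 > Player J $37.7 > Player L $36.5 > Player K $35.4 > Player C $30.6 > Player P $4.4 > Player U $2.9.
Player Z has the top bid and wins; the price is the second-highest bid, $37.7.
Player Z's payoff = $40.2 − $37.7 = $2.5. All other bidders lose, so their payoff is 0.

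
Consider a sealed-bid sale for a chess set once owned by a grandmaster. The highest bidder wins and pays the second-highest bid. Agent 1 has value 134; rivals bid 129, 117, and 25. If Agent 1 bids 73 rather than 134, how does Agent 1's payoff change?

The highest competing bid is 129.
Bidding truthfully at 134: Agent 1 has the top bid, wins, and pays the second-highest bid 129. Payoff = 134 − 129 = 5.
Bidding 73: the top bid is 129 (a rival), so Agent 1 loses. Payoff = 0.
Change = 0 − 5 = -5.

Change in payoff: -5.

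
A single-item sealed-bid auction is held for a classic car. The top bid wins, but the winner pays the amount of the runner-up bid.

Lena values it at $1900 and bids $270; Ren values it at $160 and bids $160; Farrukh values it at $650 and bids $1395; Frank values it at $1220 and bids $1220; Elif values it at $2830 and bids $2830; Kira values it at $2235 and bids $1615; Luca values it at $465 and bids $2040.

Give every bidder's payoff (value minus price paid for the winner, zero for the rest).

Bids in descending order: Elif $2830 > Luca $2040 > Kira $1615 > Farrukh $1395 > Frank $1220 > Lena $270 > Ren $160.
Elif has the top bid and wins; the price is the second-highest bid, $2040.
Elif's payoff = $2830 − $2040 = $790. All other bidders lose, so their payoff is 0.

Lena $0, Ren $0, Farrukh $0, Frank $0, Elif $790, Kira $0, Luca $0.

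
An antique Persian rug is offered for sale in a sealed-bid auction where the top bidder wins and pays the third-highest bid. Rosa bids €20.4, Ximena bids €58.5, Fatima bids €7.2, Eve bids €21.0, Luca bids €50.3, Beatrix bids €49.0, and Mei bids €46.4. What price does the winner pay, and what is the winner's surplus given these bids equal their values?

Sorted high to low: Ximena €58.5; Luca €50.3; Beatrix €49.0; Mei €46.4; Eve €21.0; Rosa €20.4; Fatima €7.2.
Ximena is the highest bidder, so Ximena wins.
Under the third-price rule, the price is the third-highest bid: €49.0.
Surplus = €58.5 − €49.0 = €9.5.

The winner pays €49.0 for a surplus of €9.5.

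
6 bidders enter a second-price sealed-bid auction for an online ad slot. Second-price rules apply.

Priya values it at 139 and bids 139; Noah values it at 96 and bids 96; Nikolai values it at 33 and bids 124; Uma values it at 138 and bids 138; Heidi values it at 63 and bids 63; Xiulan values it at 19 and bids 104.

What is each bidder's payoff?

Payoffs: Priya 1, Noah 0, Nikolai 0, Uma 0, Heidi 0, Xiulan 0.

Ordered from highest: Priya 139; Uma 138; Nikolai 124; Xiulan 104; Noah 96; Heidi 63.
Priya has the top bid and wins; the price is the second-highest bid, 138.
Priya's payoff = 139 − 138 = 1. All other bidders lose, so their payoff is 0.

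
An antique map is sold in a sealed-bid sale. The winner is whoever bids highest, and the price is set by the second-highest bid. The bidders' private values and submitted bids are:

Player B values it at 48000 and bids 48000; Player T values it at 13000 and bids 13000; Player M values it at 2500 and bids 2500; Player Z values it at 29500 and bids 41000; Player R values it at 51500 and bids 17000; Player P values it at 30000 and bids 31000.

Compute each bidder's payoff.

Payoffs: Player B 7000, Player T 0, Player M 0, Player Z 0, Player R 0, Player P 0.

Ordered from highest: Player B 48000 > Player Z 41000 > Player P 31000 > Player R 17000 > Player T 13000 > Player M 2500.
Player B has the top bid and wins; the price is the second-highest bid, 41000.
Player B's payoff = 48000 − 41000 = 7000. All other bidders lose, so their payoff is 0.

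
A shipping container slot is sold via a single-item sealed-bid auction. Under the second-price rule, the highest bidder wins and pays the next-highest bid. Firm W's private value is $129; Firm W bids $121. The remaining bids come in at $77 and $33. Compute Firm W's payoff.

Highest competing bid: $77.
Firm W's bid $121 is the highest overall, so Firm W wins and pays the second-highest bid, $77.
Payoff = value − price = $129 − $77 = $52.

$52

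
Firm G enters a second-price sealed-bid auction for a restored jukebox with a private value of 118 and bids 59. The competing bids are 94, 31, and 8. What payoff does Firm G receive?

Firm G's payoff: 0.

Highest competing bid: 94.
Firm G's bid 59 is not the highest, so Firm G loses, pays nothing, and earns zero payoff.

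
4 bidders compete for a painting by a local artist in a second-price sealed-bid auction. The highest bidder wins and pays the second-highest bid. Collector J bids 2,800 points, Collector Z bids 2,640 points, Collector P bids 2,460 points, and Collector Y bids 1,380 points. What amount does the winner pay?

Ranking the bids: Collector J 2,800 points > Collector Z 2,640 points > Collector P 2,460 points > Collector Y 1,380 points.
Collector J has the highest bid, so Collector J wins.
The second-highest bid is 2,640 points, so that is what Collector J pays.

The winner pays 2,640 points.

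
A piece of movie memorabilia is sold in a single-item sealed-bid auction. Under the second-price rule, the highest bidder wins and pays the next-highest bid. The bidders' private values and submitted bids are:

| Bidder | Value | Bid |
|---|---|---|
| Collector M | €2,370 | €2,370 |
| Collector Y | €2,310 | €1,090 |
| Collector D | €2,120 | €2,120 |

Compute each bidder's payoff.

Payoffs: Collector M €250, Collector Y €0, Collector D €0.

Ranking the bids: Collector M €2,370; Collector D €2,120; Collector Y €1,090.
Collector M has the top bid and wins; the price is the second-highest bid, €2,120.
Collector M's payoff = €2,370 − €2,120 = €250. All other bidders lose, so their payoff is 0.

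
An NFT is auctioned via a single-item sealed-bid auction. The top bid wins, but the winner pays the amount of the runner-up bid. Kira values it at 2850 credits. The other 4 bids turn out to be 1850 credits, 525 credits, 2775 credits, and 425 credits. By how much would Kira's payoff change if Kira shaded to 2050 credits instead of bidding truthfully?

Change in payoff: -75 credits.

The highest competing bid is 2775 credits.
Bidding truthfully at 2850 credits: Kira has the top bid, wins, and pays the second-highest bid 2775 credits. Payoff = 2850 credits − 2775 credits = 75 credits.
Bidding 2050 credits: the top bid is 2775 credits (a rival), so Kira loses. Payoff = 0 credits.
Change = 0 credits − 75 credits = -75 credits.
This is the dominant-strategy logic: truthful bidding weakly beats any alternative.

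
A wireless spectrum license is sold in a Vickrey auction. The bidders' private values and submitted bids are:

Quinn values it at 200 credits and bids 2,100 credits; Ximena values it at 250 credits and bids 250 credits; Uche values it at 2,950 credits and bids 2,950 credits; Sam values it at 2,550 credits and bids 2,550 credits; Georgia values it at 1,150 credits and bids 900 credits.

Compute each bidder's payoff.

Payoffs: Quinn 0 credits, Ximena 0 credits, Uche 400 credits, Sam 0 credits, Georgia 0 credits.

Bids in descending order: Uche 2,950 credits; Sam 2,550 credits; Quinn 2,100 credits; Georgia 900 credits; Ximena 250 credits.
Uche has the top bid and wins; the price is the second-highest bid, 2,550 credits.
Uche's payoff = 2,950 credits − 2,550 credits = 400 credits. All other bidders lose, so their payoff is 0.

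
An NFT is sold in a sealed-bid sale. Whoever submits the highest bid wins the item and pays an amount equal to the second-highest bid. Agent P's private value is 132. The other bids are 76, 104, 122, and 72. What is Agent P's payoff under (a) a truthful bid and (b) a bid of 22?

The highest competing bid is 122.
Bidding truthfully at 132: Agent P has the top bid, wins, and pays the second-highest bid 122. Payoff = 132 − 122 = 10.
Bidding 22: the top bid is 122 (a rival), so Agent P loses. Payoff = 0.

Truthful: 10; alternative: 0.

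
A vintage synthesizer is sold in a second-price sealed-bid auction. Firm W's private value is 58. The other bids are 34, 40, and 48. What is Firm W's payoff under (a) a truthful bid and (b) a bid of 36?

(a) 10  (b) 0

The highest competing bid is 48.
Bidding truthfully at 58: Firm W has the top bid, wins, and pays the second-highest bid 48. Payoff = 58 − 48 = 10.
Bidding 36: the top bid is 48 (a rival), so Firm W loses. Payoff = 0.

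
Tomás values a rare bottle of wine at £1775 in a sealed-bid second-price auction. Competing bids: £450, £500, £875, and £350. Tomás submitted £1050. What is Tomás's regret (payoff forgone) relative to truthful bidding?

The highest competing bid is £875.
Bidding truthfully at £1775: Tomás has the top bid, wins, and pays the second-highest bid £875. Payoff = £1775 − £875 = £900.
Bidding £1050: Tomás has the top bid, wins, and pays the second-highest bid £875. Payoff = £1775 − £875 = £900.
Regret = truthful payoff − actual payoff = £900 − £900 = £0.

£0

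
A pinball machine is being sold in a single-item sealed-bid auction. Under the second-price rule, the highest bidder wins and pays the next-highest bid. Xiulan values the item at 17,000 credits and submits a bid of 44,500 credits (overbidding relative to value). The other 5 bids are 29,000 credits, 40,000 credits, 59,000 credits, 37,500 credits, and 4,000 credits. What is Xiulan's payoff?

Payoff = 0 credits.

Highest competing bid: 59,000 credits.
Xiulan's bid 44,500 credits is not the highest, so Xiulan loses, pays nothing, and earns zero payoff.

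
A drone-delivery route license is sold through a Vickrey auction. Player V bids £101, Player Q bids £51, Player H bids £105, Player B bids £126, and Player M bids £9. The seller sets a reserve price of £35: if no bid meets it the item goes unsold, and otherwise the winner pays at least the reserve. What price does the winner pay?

Price paid: £105.

Sorted high to low: Player B £126 > Player H £105 > Player V £101 > Player Q £51 > Player M £9.
Player B has the highest bid, so Player B wins.
The second-highest bid is £105, which exceeds the reserve, so that sets the price.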